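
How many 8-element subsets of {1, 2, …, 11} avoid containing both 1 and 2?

81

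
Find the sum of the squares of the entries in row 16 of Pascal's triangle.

601080390

Σ C(16,r)² is the coefficient of x^16 in (1+x)^16(1+x)^16 = (1+x)^32, i.e. C(32,16) = 601080390.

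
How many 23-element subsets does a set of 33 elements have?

C(33,23) = C(33,10) by symmetry.
C(33,10) = (33·32·31·30·29·28·27·26·25·24) / 10! = 335885501952000 / 3628800 = 92561040.

92561040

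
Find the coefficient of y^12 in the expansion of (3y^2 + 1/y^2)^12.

General term: C(12,j)·(3y^2)^j·(1/y^2)^(12-j), with y-exponent 2j − 2(12−j) = 4j − 24.
Set 4j − 24 = 12: j = 9.
C(12,9) = 220; 3^9 = 19683; 1^3 = 1.
Coefficient = 220 · 19683 · 1 = 4330260.

4330260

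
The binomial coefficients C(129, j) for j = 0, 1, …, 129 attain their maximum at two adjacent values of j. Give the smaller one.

64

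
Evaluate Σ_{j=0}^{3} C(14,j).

470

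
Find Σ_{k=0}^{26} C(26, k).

Setting x = 1 in (1+x)^26 gives Σ C(26,k) = 2^26 = 67108864.

67108864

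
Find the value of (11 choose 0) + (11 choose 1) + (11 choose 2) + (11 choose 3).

1 + 11 + 55 + 165 = 232.

232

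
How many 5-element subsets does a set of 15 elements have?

3003

C(15,5) = (15·14·13·12·11) / 5! = 360360 / 120 = 3003.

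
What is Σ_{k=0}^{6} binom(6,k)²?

924

By Vandermonde's identity, Σ C(6,k)² = C(12,6) = 924.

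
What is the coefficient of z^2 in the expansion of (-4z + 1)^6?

The general term is C(6,j)·(-4z)^j·(1)^(6-j); the z^2 term has j = 2.
C(6,2) = 15.
Coefficient = C(6,2) · (-4)^2 = 15 · 16 = 240.

240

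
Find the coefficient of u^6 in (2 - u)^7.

14

The general term is C(7,j)·(2)^j·(-u)^(7-j); the u^6 term has j = 1.
C(7,1) = 7.
Coefficient = C(7,1) · 2^1 = 7 · 2 = 14.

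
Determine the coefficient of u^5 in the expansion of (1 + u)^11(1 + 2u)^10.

134586

Coefficient of u^5 = Σ_{j} C(11,j)·1^j·C(10,5-j)·2^(5-j) for j from 0 to 5.
= 8064 + 36960 + 52800 + 29700 + 6600 + 462 = 134586.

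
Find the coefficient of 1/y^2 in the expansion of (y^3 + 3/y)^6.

1458

General term: C(6,j)·(y^3)^j·(3/y)^(6-j), with y-exponent 3j − 1(6−j) = 4j − 6.
Set 4j − 6 = -2: j = 1.
C(6,1) = 6; 1^1 = 1; 3^5 = 243.
Coefficient = 6 · 1 · 243 = 1458.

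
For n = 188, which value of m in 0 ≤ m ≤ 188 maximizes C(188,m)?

94

C(188,m) is maximized at m = 188/2 = 94.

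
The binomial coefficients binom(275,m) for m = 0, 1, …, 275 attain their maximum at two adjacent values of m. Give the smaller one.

137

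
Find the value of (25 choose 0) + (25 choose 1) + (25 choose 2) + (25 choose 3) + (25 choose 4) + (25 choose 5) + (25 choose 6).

245506

1 + 25 + 300 + 2300 + 12650 + 53130 + 177100 = 245506.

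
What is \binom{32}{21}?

129024480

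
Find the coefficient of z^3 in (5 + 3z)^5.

The general term is C(5,j)·(5)^j·(3z)^(5-j); the z^3 term has j = 2.
C(5,2) = 10.
Coefficient = C(5,2) · 5^2 · 3^3 = 10 · 25 · 27 = 6750.

6750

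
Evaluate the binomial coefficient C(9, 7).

C(9,7) = C(9,2) by symmetry.
C(9,2) = (9·8) / 2! = 72 / 2 = 36.

36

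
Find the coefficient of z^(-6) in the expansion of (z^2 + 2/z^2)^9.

5376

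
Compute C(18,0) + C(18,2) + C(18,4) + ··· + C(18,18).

Half of (1+1)^18 + (1−1)^18 gives the even-index sum: 2^17 = 131072.

131072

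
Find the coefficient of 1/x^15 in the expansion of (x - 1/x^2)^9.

9

General term: C(9,j)·(x)^j·(-1/x^2)^(9-j), with x-exponent 1j − 2(9−j) = 3j − 18.
Set 3j − 18 = -15: j = 1.
C(9,1) = 9; 1^1 = 1; (-1)^8 = 1.
Coefficient = 9 · 1 · 1 = 9.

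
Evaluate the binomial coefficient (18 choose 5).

C(18,5) = (18·17·16·15·14) / 5! = 1028160 / 120 = 8568.

8568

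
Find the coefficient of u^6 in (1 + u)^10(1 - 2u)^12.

Coefficient of u^6 = Σ_{j} C(10,j)·1^j·C(12,6-j)·(-2)^(6-j) for j from 0 to 6.
= 59136 + (-253440) + 356400 + (-211200) + 55440 + (-6048) + 210 = 498.

498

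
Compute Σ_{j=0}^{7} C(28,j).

1683218

1 + 28 + 378 + 3276 + 20475 + 98280 + 376740 + 1184040 = 1683218.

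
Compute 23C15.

490314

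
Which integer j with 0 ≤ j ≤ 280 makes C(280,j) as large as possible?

140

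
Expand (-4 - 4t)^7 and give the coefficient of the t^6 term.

-114688

The general term is C(7,j)·(-4)^j·(-4t)^(7-j); the t^6 term has j = 1.
C(7,1) = 7.
Coefficient = C(7,1) · (-4)^1 · (-4)^6 = 7 · (-4) · 4096 = -114688.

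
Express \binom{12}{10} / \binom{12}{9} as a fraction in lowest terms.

3/10

C(n,k+1)/C(n,k) = (n−k)/(k+1) = (12−9)/(9+1) = 3/10.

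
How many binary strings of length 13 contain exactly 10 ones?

Choose the 10 positions: C(13,10) = 286.

286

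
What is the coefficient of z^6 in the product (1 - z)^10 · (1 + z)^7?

Coefficient of z^6 = Σ_{j} C(10,j)·(-1)^j·C(7,6-j)·1^(6-j) for j from 0 to 6.
= 7 + (-210) + 1575 + (-4200) + 4410 + (-1764) + 210 = 28.

28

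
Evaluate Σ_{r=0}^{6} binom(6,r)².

924

By Vandermonde's identity, Σ C(6,r)² = C(12,6) = 924.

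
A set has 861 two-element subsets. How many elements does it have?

42

n(n−1)/2 = 861 ⇒ n(n−1) = 1722. Since 42·41 = 1722, n = 42.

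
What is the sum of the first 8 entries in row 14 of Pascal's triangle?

9908

1 + 14 + 91 + 364 + 1001 + 2002 + 3003 + 3432 = 9908.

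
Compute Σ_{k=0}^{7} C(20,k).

137980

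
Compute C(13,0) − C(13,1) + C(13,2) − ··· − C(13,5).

-792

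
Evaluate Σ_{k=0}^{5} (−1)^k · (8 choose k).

The partial alternating sum Σ_{k=0}^{5} (−1)^k C(8,k) = (−1)^5 C(7,5) = -21.

-21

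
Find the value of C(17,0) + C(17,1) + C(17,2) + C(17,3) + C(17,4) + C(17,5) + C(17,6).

1 + 17 + 136 + 680 + 2380 + 6188 + 12376 = 21778.

21778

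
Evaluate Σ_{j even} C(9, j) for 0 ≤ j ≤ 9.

256

Half of (1+1)^9 + (1−1)^9 gives the even-index sum: 2^8 = 256.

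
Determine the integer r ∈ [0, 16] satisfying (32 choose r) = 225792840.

C(32,r) increases on 0 ≤ r ≤ 16. C(32,11) = 129024480 and C(32,12) = 225792840, so r = 12.

12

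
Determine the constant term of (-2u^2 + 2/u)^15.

-98402304

General term: C(15,j)·(-2u^2)^j·(2/u)^(15-j), with u-exponent 2j − 1(15−j) = 3j − 15.
Set 3j − 15 = 0: j = 5.
C(15,5) = 3003; (-2)^5 = -32; 2^10 = 1024.
Coefficient = 3003 · (-32) · 1024 = -98402304.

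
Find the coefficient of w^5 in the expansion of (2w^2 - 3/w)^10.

-1959552

General term: C(10,j)·(2w^2)^j·(-3/w)^(10-j), with w-exponent 2j − 1(10−j) = 3j − 10.
Set 3j − 10 = 5: j = 5.
C(10,5) = 252; 2^5 = 32; (-3)^5 = -243.
Coefficient = 252 · 32 · (-243) = -1959552.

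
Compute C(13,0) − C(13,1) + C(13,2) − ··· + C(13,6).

924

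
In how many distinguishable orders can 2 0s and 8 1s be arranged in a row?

Choose positions for the 0s: C(10,2) = 45.

45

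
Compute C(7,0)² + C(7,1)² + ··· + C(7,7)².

3432

Σ C(7,i)² is the coefficient of x^7 in (1+x)^7(1+x)^7 = (1+x)^14, i.e. C(14,7) = 3432.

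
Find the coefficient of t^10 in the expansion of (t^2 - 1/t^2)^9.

36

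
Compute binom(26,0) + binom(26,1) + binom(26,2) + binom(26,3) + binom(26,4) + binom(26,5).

1 + 26 + 325 + 2600 + 14950 + 65780 = 83682.

83682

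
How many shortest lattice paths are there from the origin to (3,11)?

364

Each path is a sequence of 14 steps with 3 rights: C(14,3) = 364.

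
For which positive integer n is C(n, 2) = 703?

38

n(n−1)/2 = 703 ⇒ n(n−1) = 1406. Since 38·37 = 1406, n = 38.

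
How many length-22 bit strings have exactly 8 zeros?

319770

Choose the 8 positions: C(22,8) = 319770.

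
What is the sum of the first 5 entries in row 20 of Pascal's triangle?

6196

1 + 20 + 190 + 1140 + 4845 = 6196.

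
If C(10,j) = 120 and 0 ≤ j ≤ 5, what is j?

C(10,j) increases on 0 ≤ j ≤ 5. C(10,2) = 45 and C(10,3) = 120, so j = 3.

3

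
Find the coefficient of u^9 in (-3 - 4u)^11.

The general term is C(11,j)·(-3)^j·(-4u)^(11-j); the u^9 term has j = 2.
C(11,2) = 55.
Coefficient = C(11,2) · (-3)^2 · (-4)^9 = 55 · 9 · (-262144) = -129761280.

-129761280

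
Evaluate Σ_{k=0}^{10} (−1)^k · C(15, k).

The partial alternating sum Σ_{k=0}^{10} (−1)^k C(15,k) = (−1)^10 C(14,10) = 1001.

1001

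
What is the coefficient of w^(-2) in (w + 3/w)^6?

General term: C(6,j)·(w)^j·(3/w)^(6-j), with w-exponent 1j − 1(6−j) = 2j − 6.
Set 2j − 6 = -2: j = 2.
C(6,2) = 15; 1^2 = 1; 3^4 = 81.
Coefficient = 15 · 1 · 81 = 1215.

1215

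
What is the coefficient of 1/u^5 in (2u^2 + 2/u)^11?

112640

General term: C(11,j)·(2u^2)^j·(2/u)^(11-j), with u-exponent 2j − 1(11−j) = 3j − 11.
Set 3j − 11 = -5: j = 2.
C(11,2) = 55; 2^2 = 4; 2^9 = 512.
Coefficient = 55 · 4 · 512 = 112640.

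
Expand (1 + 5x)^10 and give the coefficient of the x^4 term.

The general term is C(10,j)·(1)^j·(5x)^(10-j); the x^4 term has j = 6.
C(10,6) = 210.
Coefficient = C(10,6) · 5^4 = 210 · 625 = 131250.

131250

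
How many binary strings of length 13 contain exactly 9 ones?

715

Choose the 9 positions: C(13,9) = 715.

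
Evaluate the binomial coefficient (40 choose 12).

5586853480

C(40,12) = (40·39·38·37·36·35·34·33·32·31·30·29) / 12! = 2676111755885568000 / 479001600 = 5586853480.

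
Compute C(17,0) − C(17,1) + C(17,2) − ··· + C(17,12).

1820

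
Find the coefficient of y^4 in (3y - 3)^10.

12400290

The general term is C(10,j)·(3y)^j·(-3)^(10-j); the y^4 term has j = 4.
C(10,4) = 210.
Coefficient = C(10,4) · 3^4 · (-3)^6 = 210 · 81 · 729 = 12400290.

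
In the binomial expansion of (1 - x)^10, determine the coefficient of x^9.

-10

The general term is C(10,j)·(1)^j·(-x)^(10-j); the x^9 term has j = 1.
C(10,1) = 10.
Coefficient = C(10,1) · (-1)^9 = 10 · (-1) = -10.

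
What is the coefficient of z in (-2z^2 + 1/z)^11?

General term: C(11,j)·(-2z^2)^j·(1/z)^(11-j), with z-exponent 2j − 1(11−j) = 3j − 11.
Set 3j − 11 = 1: j = 4.
C(11,4) = 330; (-2)^4 = 16; 1^7 = 1.
Coefficient = 330 · 16 · 1 = 5280.

5280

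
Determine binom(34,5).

C(34,5) = (34·33·32·31·30) / 5! = 33390720 / 120 = 278256.

278256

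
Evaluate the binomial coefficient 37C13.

3562467300

C(37,13) = (37·36·35·34·33·32·31·30·29·28·27·26·25) / 13! = 22183557976419840000 / 6227020800 = 3562467300.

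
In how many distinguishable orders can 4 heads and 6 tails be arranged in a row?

210

Choose positions for the heads: C(10,4) = 210.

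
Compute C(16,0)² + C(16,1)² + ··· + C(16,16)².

601080390

Σ C(16,r)² is the coefficient of x^16 in (1+x)^16(1+x)^16 = (1+x)^32, i.e. C(32,16) = 601080390.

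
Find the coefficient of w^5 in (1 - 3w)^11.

-112266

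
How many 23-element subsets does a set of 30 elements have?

2035800

C(30,23) = C(30,7) by symmetry.
C(30,7) = (30·29·28·27·26·25·24) / 7! = 10260432000 / 5040 = 2035800.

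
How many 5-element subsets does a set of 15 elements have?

C(15,5) = (15·14·13·12·11) / 5! = 360360 / 120 = 3003.

3003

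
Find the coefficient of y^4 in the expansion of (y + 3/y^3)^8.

General term: C(8,j)·(y)^j·(3/y^3)^(8-j), with y-exponent 1j − 3(8−j) = 4j − 24.
Set 4j − 24 = 4: j = 7.
C(8,7) = 8; 1^7 = 1; 3^1 = 3.
Coefficient = 8 · 1 · 3 = 24.

24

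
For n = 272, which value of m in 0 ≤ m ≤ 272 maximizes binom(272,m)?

136

C(272,m) is maximized at m = 272/2 = 136.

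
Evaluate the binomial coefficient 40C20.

137846528820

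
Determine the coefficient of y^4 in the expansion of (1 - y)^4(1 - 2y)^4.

Coefficient of y^4 = Σ_{j} C(4,j)·(-1)^j·C(4,4-j)·(-2)^(4-j) for j from 0 to 4.
= 16 + 128 + 144 + 32 + 1 = 321.

321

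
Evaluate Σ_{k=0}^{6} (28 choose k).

1 + 28 + 378 + 3276 + 20475 + 98280 + 376740 = 499178.

499178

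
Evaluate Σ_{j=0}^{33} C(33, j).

Setting x = 1 in (1+x)^33 gives Σ C(33,j) = 2^33 = 8589934592.

8589934592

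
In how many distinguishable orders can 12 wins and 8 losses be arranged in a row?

125970

Choose positions for the wins: C(20,12) = 125970.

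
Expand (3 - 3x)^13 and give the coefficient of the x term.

The general term is C(13,j)·(3)^j·(-3x)^(13-j); the x^1 term has j = 12.
C(13,12) = 13.
Coefficient = C(13,12) · 3^12 · (-3)^1 = 13 · 531441 · (-3) = -20726199.

-20726199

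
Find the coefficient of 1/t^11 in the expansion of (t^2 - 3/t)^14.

-22320522

General term: C(14,j)·(t^2)^j·(-3/t)^(14-j), with t-exponent 2j − 1(14−j) = 3j − 14.
Set 3j − 14 = -11: j = 1.
C(14,1) = 14; 1^1 = 1; (-3)^13 = -1594323.
Coefficient = 14 · 1 · (-1594323) = -22320522.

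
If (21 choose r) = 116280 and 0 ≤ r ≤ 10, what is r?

C(21,r) increases on 0 ≤ r ≤ 10. C(21,6) = 54264 and C(21,7) = 116280, so r = 7.

7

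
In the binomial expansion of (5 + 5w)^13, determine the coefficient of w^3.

349121093750

The general term is C(13,j)·(5)^j·(5w)^(13-j); the w^3 term has j = 10.
C(13,10) = 286.
Coefficient = C(13,10) · 5^10 · 5^3 = 286 · 9765625 · 125 = 349121093750.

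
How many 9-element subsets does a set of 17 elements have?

24310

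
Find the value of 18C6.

C(18,6) = (18·17·16·15·14·13) / 6! = 13366080 / 720 = 18564.

18564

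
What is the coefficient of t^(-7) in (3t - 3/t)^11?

-9743085

General term: C(11,j)·(3t)^j·(-3/t)^(11-j), with t-exponent 1j − 1(11−j) = 2j − 11.
Set 2j − 11 = -7: j = 2.
C(11,2) = 55; 3^2 = 9; (-3)^9 = -19683.
Coefficient = 55 · 9 · (-19683) = -9743085.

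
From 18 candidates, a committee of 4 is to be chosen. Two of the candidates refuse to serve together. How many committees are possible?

2940

All 4-subsets: C(18,4) = 3060. Those containing both fixed elements: C(16,2) = 120.
3060 − 120 = 2940.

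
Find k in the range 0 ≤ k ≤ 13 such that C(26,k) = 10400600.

13

C(26,k) increases on 0 ≤ k ≤ 13. C(26,12) = 9657700 and C(26,13) = 10400600, so k = 13.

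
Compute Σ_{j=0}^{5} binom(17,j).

9402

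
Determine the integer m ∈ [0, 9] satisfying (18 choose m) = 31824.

7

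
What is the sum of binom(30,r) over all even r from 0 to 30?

536870912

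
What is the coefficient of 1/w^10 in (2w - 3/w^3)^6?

4860

General term: C(6,j)·(2w)^j·(-3/w^3)^(6-j), with w-exponent 1j − 3(6−j) = 4j − 18.
Set 4j − 18 = -10: j = 2.
C(6,2) = 15; 2^2 = 4; (-3)^4 = 81.
Coefficient = 15 · 4 · 81 = 4860.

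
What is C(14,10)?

1001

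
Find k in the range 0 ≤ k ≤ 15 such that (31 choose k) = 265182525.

C(31,k) increases on 0 ≤ k ≤ 15. C(31,13) = 206253075 and C(31,14) = 265182525, so k = 14.

14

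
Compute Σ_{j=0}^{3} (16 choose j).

697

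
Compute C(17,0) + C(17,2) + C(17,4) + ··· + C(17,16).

Even-k terms of row 17 sum to 2^16 = 65536.

65536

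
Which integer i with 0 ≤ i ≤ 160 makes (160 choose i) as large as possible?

C(160,i) is maximized at i = 160/2 = 80.

80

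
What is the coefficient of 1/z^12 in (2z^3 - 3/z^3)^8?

81648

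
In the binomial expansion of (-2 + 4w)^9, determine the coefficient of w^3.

344064

The general term is C(9,j)·(-2)^j·(4w)^(9-j); the w^3 term has j = 6.
C(9,6) = 84.
Coefficient = C(9,6) · (-2)^6 · 4^3 = 84 · 64 · 64 = 344064.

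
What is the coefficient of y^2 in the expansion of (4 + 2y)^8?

The general term is C(8,j)·(4)^j·(2y)^(8-j); the y^2 term has j = 6.
C(8,6) = 28.
Coefficient = C(8,6) · 4^6 · 2^2 = 28 · 4096 · 4 = 458752.

458752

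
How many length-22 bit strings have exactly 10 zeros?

646646

Choose the 10 positions: C(22,10) = 646646.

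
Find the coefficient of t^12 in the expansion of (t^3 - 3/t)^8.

-1512

General term: C(8,j)·(t^3)^j·(-3/t)^(8-j), with t-exponent 3j − 1(8−j) = 4j − 8.
Set 4j − 8 = 12: j = 5.
C(8,5) = 56; 1^5 = 1; (-3)^3 = -27.
Coefficient = 56 · 1 · (-27) = -1512.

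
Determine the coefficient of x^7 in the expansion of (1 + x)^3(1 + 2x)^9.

34848

Coefficient of x^7 = Σ_{j} C(3,j)·1^j·C(9,7-j)·2^(7-j) for j from 0 to 3.
= 4608 + 16128 + 12096 + 2016 = 34848.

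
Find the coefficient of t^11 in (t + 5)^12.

The general term is C(12,j)·(t)^j·(5)^(12-j); the t^11 term has j = 11.
C(12,11) = 12.
Coefficient = C(12,11) · 5^1 = 12 · 5 = 60.

60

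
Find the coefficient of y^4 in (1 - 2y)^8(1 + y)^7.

Coefficient of y^4 = Σ_{j} C(8,j)·(-2)^j·C(7,4-j)·1^(4-j) for j from 0 to 4.
= 35 + (-560) + 2352 + (-3136) + 1120 = -189.

-189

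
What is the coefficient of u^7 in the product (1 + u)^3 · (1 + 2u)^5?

176

Coefficient of u^7 = Σ_{j} C(3,j)·1^j·C(5,7-j)·2^(7-j) for j from 2 to 3.
= 96 + 80 = 176.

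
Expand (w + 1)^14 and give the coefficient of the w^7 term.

The general term is C(14,j)·(w)^j·(1)^(14-j); the w^7 term has j = 7.
C(14,7) = 3432.
Coefficient = C(14,7) = 3432.

3432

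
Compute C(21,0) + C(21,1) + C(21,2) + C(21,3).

1562

1 + 21 + 210 + 1330 = 1562.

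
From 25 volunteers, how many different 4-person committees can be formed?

12650

This is C(25,4) = 12650.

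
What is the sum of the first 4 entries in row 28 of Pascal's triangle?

1 + 28 + 378 + 3276 = 3683.

3683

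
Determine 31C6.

736281

C(31,6) = (31·30·29·28·27·26) / 6! = 530122320 / 720 = 736281.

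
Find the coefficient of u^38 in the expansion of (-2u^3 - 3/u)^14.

General term: C(14,j)·(-2u^3)^j·(-3/u)^(14-j), with u-exponent 3j − 1(14−j) = 4j − 14.
Set 4j − 14 = 38: j = 13.
C(14,13) = 14; (-2)^13 = -8192; (-3)^1 = -3.
Coefficient = 14 · (-8192) · (-3) = 344064.

344064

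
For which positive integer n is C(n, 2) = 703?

n(n−1)/2 = 703 ⇒ n(n−1) = 1406. Since 38·37 = 1406, n = 38.

38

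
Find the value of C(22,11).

705432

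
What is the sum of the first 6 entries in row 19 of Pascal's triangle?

1 + 19 + 171 + 969 + 3876 + 11628 = 16664.

16664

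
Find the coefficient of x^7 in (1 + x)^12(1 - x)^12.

Coefficient of x^7 = Σ_{j} C(12,j)·1^j·C(12,7-j)·(-1)^(7-j) for j from 0 to 7.
= (-792) + 11088 + (-52272) + 108900 + (-108900) + 52272 + (-11088) + 792 = 0.

0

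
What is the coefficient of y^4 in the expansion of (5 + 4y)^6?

96000

The general term is C(6,j)·(5)^j·(4y)^(6-j); the y^4 term has j = 2.
C(6,2) = 15.
Coefficient = C(6,2) · 5^2 · 4^4 = 15 · 25 · 256 = 96000.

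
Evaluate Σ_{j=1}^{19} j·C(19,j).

Differentiating (1+x)^19 and setting x=1: Σ j·C(19,j) = 19·2^18 = 4980736.

4980736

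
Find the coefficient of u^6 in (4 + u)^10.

53760

The general term is C(10,j)·(4)^j·(u)^(10-j); the u^6 term has j = 4.
C(10,4) = 210.
Coefficient = C(10,4) · 4^4 = 210 · 256 = 53760.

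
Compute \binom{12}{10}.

66

C(12,10) = C(12,2) by symmetry.
C(12,2) = (12·11) / 2! = 132 / 2 = 66.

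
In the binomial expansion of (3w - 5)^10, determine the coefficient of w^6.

95681250

The general term is C(10,j)·(3w)^j·(-5)^(10-j); the w^6 term has j = 6.
C(10,6) = 210.
Coefficient = C(10,6) · 3^6 · (-5)^4 = 210 · 729 · 625 = 95681250.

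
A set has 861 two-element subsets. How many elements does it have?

n(n−1)/2 = 861 ⇒ n(n−1) = 1722. Since 42·41 = 1722, n = 42.

42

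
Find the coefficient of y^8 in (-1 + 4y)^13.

The general term is C(13,j)·(-1)^j·(4y)^(13-j); the y^8 term has j = 5.
C(13,5) = 1287.
Coefficient = C(13,5) · (-1)^5 · 4^8 = 1287 · (-1) · 65536 = -84344832.

-84344832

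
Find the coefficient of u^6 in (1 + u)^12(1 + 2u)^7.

Coefficient of u^6 = Σ_{j} C(12,j)·1^j·C(7,6-j)·2^(6-j) for j from 0 to 6.
= 448 + 8064 + 36960 + 61600 + 41580 + 11088 + 924 = 160664.

160664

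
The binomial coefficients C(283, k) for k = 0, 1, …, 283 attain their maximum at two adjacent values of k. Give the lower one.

141

For odd n = 283, C(283,k) peaks at k = (n−1)/2 and (n+1)/2; the lower is 141.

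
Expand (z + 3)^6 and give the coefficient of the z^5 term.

18

The general term is C(6,j)·(z)^j·(3)^(6-j); the z^5 term has j = 5.
C(6,5) = 6.
Coefficient = C(6,5) · 3^1 = 6 · 3 = 18.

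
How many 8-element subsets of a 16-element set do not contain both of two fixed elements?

9867

All 8-subsets: C(16,8) = 12870. Those containing both fixed elements: C(14,6) = 3003.
12870 − 3003 = 9867.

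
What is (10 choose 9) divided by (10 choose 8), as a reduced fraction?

2/9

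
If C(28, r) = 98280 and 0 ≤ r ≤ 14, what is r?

5

C(28,r) increases on 0 ≤ r ≤ 14. C(28,4) = 20475 and C(28,5) = 98280, so r = 5.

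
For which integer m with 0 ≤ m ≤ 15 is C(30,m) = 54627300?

11

C(30,m) increases on 0 ≤ m ≤ 15. C(30,10) = 30045015 and C(30,11) = 54627300, so m = 11.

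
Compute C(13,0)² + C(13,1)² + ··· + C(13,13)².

10400600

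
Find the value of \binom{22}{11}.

705432

C(22,11) = (22·21·20·19·18·17·16·15·14·13·12) / 11! = 28158588057600 / 39916800 = 705432.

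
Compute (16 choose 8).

12870

C(16,8) = (16·15·14·13·12·11·10·9) / 8! = 518918400 / 40320 = 12870.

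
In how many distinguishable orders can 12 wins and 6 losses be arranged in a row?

18564

Choose positions for the wins: C(18,12) = 18564.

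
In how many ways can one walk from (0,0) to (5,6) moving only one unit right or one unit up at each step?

462

Each path is a sequence of 11 steps with 5 rights: C(11,5) = 462.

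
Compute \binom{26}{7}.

657800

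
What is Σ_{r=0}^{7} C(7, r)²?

3432

By Vandermonde's identity, Σ C(7,r)² = C(14,7) = 3432.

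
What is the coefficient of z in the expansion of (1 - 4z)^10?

The general term is C(10,j)·(1)^j·(-4z)^(10-j); the z^1 term has j = 9.
C(10,9) = 10.
Coefficient = C(10,9) · (-4)^1 = 10 · (-4) = -40.

-40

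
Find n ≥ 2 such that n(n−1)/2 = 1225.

50

n(n−1)/2 = 1225 ⇒ n(n−1) = 2450. Since 50·49 = 2450, n = 50.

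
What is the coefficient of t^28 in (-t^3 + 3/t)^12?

General term: C(12,j)·(-t^3)^j·(3/t)^(12-j), with t-exponent 3j − 1(12−j) = 4j − 12.
Set 4j − 12 = 28: j = 10.
C(12,10) = 66; (-1)^10 = 1; 3^2 = 9.
Coefficient = 66 · 1 · 9 = 594.

594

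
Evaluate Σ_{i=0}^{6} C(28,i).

499178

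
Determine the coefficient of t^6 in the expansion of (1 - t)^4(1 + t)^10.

27

Coefficient of t^6 = Σ_{j} C(4,j)·(-1)^j·C(10,6-j)·1^(6-j) for j from 0 to 4.
= 210 + (-1008) + 1260 + (-480) + 45 = 27.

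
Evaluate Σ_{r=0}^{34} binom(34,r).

Setting x = 1 in (1+x)^34 gives Σ C(34,r) = 2^34 = 17179869184.

17179869184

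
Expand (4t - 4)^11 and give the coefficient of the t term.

The general term is C(11,j)·(4t)^j·(-4)^(11-j); the t^1 term has j = 1.
C(11,1) = 11.
Coefficient = C(11,1) · 4^1 · (-4)^10 = 11 · 4 · 1048576 = 46137344.

46137344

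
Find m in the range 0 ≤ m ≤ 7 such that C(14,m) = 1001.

4

C(14,m) increases on 0 ≤ m ≤ 7. C(14,3) = 364 and C(14,4) = 1001, so m = 4.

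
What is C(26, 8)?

C(26,8) = (26·25·24·23·22·21·20·19) / 8! = 62990928000 / 40320 = 1562275.

1562275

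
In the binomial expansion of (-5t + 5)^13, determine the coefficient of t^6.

2094726562500

The general term is C(13,j)·(-5t)^j·(5)^(13-j); the t^6 term has j = 6.
C(13,6) = 1716.
Coefficient = C(13,6) · (-5)^6 · 5^7 = 1716 · 15625 · 78125 = 2094726562500.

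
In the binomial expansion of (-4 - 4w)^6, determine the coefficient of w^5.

24576

The general term is C(6,j)·(-4)^j·(-4w)^(6-j); the w^5 term has j = 1.
C(6,1) = 6.
Coefficient = C(6,1) · (-4)^1 · (-4)^5 = 6 · (-4) · (-1024) = 24576.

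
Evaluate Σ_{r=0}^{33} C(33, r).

Setting x = 1 in (1+x)^33 gives Σ C(33,r) = 2^33 = 8589934592.

8589934592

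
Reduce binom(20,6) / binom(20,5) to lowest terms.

5/2

C(n,k+1)/C(n,k) = (n−k)/(k+1) = (20−5)/(5+1) = 15/6 = 5/2.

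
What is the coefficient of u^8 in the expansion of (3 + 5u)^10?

158203125

The general term is C(10,j)·(3)^j·(5u)^(10-j); the u^8 term has j = 2.
C(10,2) = 45.
Coefficient = C(10,2) · 3^2 · 5^8 = 45 · 9 · 390625 = 158203125.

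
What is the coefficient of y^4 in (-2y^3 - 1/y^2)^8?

1120

General term: C(8,j)·(-2y^3)^j·(-1/y^2)^(8-j), with y-exponent 3j − 2(8−j) = 5j − 16.
Set 5j − 16 = 4: j = 4.
C(8,4) = 70; (-2)^4 = 16; (-1)^4 = 1.
Coefficient = 70 · 16 · 1 = 1120.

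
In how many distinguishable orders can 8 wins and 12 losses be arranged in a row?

Choose positions for the wins: C(20,8) = 125970.

125970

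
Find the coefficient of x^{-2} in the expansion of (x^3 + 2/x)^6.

192

General term: C(6,j)·(x^3)^j·(2/x)^(6-j), with x-exponent 3j − 1(6−j) = 4j − 6.
Set 4j − 6 = -2: j = 1.
C(6,1) = 6; 1^1 = 1; 2^5 = 32.
Coefficient = 6 · 1 · 32 = 192.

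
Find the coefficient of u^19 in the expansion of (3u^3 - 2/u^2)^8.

-34992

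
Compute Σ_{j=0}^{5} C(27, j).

1 + 27 + 351 + 2925 + 17550 + 80730 = 101584.

101584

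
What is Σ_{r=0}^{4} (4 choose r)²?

By Vandermonde's identity, Σ C(4,r)² = C(8,4) = 70.

70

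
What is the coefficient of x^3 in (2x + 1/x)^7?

General term: C(7,j)·(2x)^j·(1/x)^(7-j), with x-exponent 1j − 1(7−j) = 2j − 7.
Set 2j − 7 = 3: j = 5.
C(7,5) = 21; 2^5 = 32; 1^2 = 1.
Coefficient = 21 · 32 · 1 = 672.

672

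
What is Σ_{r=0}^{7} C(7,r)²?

3432

By Vandermonde's identity, Σ C(7,r)² = C(14,7) = 3432.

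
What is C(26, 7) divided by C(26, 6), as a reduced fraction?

C(n,k+1)/C(n,k) = (n−k)/(k+1) = (26−6)/(6+1) = 20/7.

20/7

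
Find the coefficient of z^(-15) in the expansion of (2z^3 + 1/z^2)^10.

General term: C(10,j)·(2z^3)^j·(1/z^2)^(10-j), with z-exponent 3j − 2(10−j) = 5j − 20.
Set 5j − 20 = -15: j = 1.
C(10,1) = 10; 2^1 = 2; 1^9 = 1.
Coefficient = 10 · 2 · 1 = 20.

20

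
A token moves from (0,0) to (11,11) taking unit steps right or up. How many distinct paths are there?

705432

Each path is a sequence of 22 steps with 11 rights: C(22,11) = 705432.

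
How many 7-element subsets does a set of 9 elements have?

C(9,7) = C(9,2) by symmetry.
C(9,2) = (9·8) / 2! = 72 / 2 = 36.

36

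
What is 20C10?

C(20,10) = (20·19·18·17·16·15·14·13·12·11) / 10! = 670442572800 / 3628800 = 184756.

184756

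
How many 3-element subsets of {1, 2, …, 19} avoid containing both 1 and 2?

952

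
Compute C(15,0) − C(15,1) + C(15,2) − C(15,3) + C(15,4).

1001

The partial alternating sum Σ_{k=0}^{4} (−1)^k C(15,k) = (−1)^4 C(14,4) = 1001.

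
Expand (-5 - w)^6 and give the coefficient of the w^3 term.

The general term is C(6,j)·(-5)^j·(-w)^(6-j); the w^3 term has j = 3.
C(6,3) = 20.
Coefficient = C(6,3) · (-5)^3 · (-1)^3 = 20 · (-125) · (-1) = 2500.

2500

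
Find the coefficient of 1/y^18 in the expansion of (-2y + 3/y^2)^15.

General term: C(15,j)·(-2y)^j·(3/y^2)^(15-j), with y-exponent 1j − 2(15−j) = 3j − 30.
Set 3j − 30 = -18: j = 4.
C(15,4) = 1365; (-2)^4 = 16; 3^11 = 177147.
Coefficient = 1365 · 16 · 177147 = 3868890480.

3868890480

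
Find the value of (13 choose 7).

1716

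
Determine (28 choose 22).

C(28,22) = C(28,6) by symmetry.
C(28,6) = (28·27·26·25·24·23) / 6! = 271252800 / 720 = 376740.

376740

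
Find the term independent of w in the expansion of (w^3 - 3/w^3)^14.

-7505784

General term: C(14,j)·(w^3)^j·(-3/w^3)^(14-j), with w-exponent 3j − 3(14−j) = 6j − 42.
Set 6j − 42 = 0: j = 7.
C(14,7) = 3432; 1^7 = 1; (-3)^7 = -2187.
Coefficient = 3432 · 1 · (-2187) = -7505784.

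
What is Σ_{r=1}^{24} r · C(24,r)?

Since r·C(24,r) = 24·C(23,r−1), the sum is 24·2^23 = 24·8388608 = 201326592.

201326592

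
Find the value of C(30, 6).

C(30,6) = (30·29·28·27·26·25) / 6! = 427518000 / 720 = 593775.

593775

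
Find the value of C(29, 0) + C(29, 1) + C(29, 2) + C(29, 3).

1 + 29 + 406 + 3654 = 4090.

4090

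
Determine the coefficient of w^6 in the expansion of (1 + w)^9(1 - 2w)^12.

Coefficient of w^6 = Σ_{j} C(9,j)·1^j·C(12,6-j)·(-2)^(6-j) for j from 0 to 6.
= 59136 + (-228096) + 285120 + (-147840) + 33264 + (-3024) + 84 = -1356.

-1356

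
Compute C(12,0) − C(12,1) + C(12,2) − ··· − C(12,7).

-330

The partial alternating sum Σ_{k=0}^{7} (−1)^k C(12,k) = (−1)^7 C(11,7) = -330.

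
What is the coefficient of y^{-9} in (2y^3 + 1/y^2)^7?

General term: C(7,j)·(2y^3)^j·(1/y^2)^(7-j), with y-exponent 3j − 2(7−j) = 5j − 14.
Set 5j − 14 = -9: j = 1.
C(7,1) = 7; 2^1 = 2; 1^6 = 1.
Coefficient = 7 · 2 · 1 = 14.

14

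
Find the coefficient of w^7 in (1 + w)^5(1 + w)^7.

(1 + w)^5(1 + w)^7 = (1 + w)^12, so the coefficient of w^7 is C(12,7)·1^7 = 792·1 = 792.

792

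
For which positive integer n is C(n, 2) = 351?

n(n−1)/2 = 351 ⇒ n(n−1) = 702. Since 27·26 = 702, n = 27.

27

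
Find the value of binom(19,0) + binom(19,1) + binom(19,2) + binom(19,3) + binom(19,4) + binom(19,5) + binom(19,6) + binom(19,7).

94184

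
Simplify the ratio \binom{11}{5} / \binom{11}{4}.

C(n,k+1)/C(n,k) = (n−k)/(k+1) = (11−4)/(4+1) = 7/5.

7/5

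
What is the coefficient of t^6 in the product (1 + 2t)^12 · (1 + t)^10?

941874

Coefficient of t^6 = Σ_{j} C(12,j)·2^j·C(10,6-j)·1^(6-j) for j from 0 to 6.
= 210 + 6048 + 55440 + 211200 + 356400 + 253440 + 59136 = 941874.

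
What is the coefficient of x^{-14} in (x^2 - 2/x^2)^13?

General term: C(13,j)·(x^2)^j·(-2/x^2)^(13-j), with x-exponent 2j − 2(13−j) = 4j − 26.
Set 4j − 26 = -14: j = 3.
C(13,3) = 286; 1^3 = 1; (-2)^10 = 1024.
Coefficient = 286 · 1 · 1024 = 292864.

292864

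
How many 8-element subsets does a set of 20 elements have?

C(20,8) = (20·19·18·17·16·15·14·13) / 8! = 5079110400 / 40320 = 125970.

125970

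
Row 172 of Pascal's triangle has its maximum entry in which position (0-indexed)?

C(172,k) is maximized at k = 172/2 = 86.

86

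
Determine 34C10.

C(34,10) = (34·33·32·31·30·29·28·27·26·25) / 10! = 475837794432000 / 3628800 = 131128140.

131128140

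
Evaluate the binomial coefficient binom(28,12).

30421755

C(28,12) = (28·27·26·25·24·23·22·21·20·19·18·17) / 12! = 14572069319808000 / 479001600 = 30421755.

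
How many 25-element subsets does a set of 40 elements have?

40225345056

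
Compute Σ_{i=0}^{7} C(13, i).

1 + 13 + 78 + 286 + 715 + 1287 + 1716 + 1716 = 5812.

5812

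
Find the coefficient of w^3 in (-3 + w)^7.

2835

The general term is C(7,j)·(-3)^j·(w)^(7-j); the w^3 term has j = 4.
C(7,4) = 35.
Coefficient = C(7,4) · (-3)^4 = 35 · 81 = 2835.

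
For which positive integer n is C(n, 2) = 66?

n(n−1)/2 = 66 ⇒ n(n−1) = 132. Since 12·11 = 132, n = 12.

12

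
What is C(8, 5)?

C(8,5) = C(8,3) by symmetry.
C(8,3) = (8·7·6) / 3! = 336 / 6 = 56.

56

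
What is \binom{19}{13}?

27132

C(19,13) = C(19,6) by symmetry.
C(19,6) = (19·18·17·16·15·14) / 6! = 19535040 / 720 = 27132.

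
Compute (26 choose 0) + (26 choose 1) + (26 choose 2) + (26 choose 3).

2952

1 + 26 + 325 + 2600 = 2952.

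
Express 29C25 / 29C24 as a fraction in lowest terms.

1/5

C(n,k+1)/C(n,k) = (n−k)/(k+1) = (29−24)/(24+1) = 5/25 = 1/5.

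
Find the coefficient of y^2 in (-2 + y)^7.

-672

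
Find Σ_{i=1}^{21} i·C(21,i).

22020096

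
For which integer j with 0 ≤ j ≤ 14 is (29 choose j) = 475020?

6

C(29,j) increases on 0 ≤ j ≤ 14. C(29,5) = 118755 and C(29,6) = 475020, so j = 6.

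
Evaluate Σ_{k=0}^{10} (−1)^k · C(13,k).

The partial alternating sum Σ_{k=0}^{10} (−1)^k C(13,k) = (−1)^10 C(12,10) = 66.

66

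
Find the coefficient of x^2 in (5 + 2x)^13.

15234375000

The general term is C(13,j)·(5)^j·(2x)^(13-j); the x^2 term has j = 11.
C(13,11) = 78.
Coefficient = C(13,11) · 5^11 · 2^2 = 78 · 48828125 · 4 = 15234375000.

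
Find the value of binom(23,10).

1144066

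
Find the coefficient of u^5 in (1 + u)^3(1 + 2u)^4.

168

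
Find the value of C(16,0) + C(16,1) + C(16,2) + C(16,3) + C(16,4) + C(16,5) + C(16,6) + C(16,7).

1 + 16 + 120 + 560 + 1820 + 4368 + 8008 + 11440 = 26333.

26333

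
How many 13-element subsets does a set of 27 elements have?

20058300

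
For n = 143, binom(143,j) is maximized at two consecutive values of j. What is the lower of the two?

71

For odd n = 143, C(143,j) peaks at j = (n−1)/2 and (n+1)/2; the lower is 71.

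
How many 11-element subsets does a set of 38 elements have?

C(38,11) = (38·37·36·35·34·33·32·31·30·29·28) / 11! = 48032775105638400 / 39916800 = 1203322288.

1203322288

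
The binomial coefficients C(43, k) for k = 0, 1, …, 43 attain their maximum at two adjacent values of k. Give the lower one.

21

For odd n = 43, C(43,k) peaks at k = (n−1)/2 and (n+1)/2; the lower is 21.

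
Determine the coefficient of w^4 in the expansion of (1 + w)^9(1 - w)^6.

Coefficient of w^4 = Σ_{j} C(9,j)·1^j·C(6,4-j)·(-1)^(4-j) for j from 0 to 4.
= 15 + (-180) + 540 + (-504) + 126 = -3.

-3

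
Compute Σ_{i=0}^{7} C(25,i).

1 + 25 + 300 + 2300 + 12650 + 53130 + 177100 + 480700 = 726206.

726206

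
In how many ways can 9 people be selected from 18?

This is C(18,9) = 48620.

48620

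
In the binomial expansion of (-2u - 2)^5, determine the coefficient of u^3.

The general term is C(5,j)·(-2u)^j·(-2)^(5-j); the u^3 term has j = 3.
C(5,3) = 10.
Coefficient = C(5,3) · (-2)^3 · (-2)^2 = 10 · (-8) · 4 = -320.

-320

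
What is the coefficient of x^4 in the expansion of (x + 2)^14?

1025024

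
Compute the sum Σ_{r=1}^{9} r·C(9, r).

Since r·C(9,r) = 9·C(8,r−1), the sum is 9·2^8 = 9·256 = 2304.

2304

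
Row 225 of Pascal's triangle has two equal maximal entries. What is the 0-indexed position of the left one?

112

For odd n = 225, C(225,r) peaks at r = (n−1)/2 and (n+1)/2; the lesser is 112.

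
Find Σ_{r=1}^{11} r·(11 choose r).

Since r·C(11,r) = 11·C(10,r−1), the sum is 11·2^10 = 11·1024 = 11264.

11264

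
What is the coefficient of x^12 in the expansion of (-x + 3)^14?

819

The general term is C(14,j)·(-x)^j·(3)^(14-j); the x^12 term has j = 12.
C(14,12) = 91.
Coefficient = C(14,12) · 3^2 = 91 · 9 = 819.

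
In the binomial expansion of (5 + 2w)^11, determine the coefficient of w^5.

231000000

The general term is C(11,j)·(5)^j·(2w)^(11-j); the w^5 term has j = 6.
C(11,6) = 462.
Coefficient = C(11,6) · 5^6 · 2^5 = 462 · 15625 · 32 = 231000000.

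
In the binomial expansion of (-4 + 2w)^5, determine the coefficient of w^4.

-320

The general term is C(5,j)·(-4)^j·(2w)^(5-j); the w^4 term has j = 1.
C(5,1) = 5.
Coefficient = C(5,1) · (-4)^1 · 2^4 = 5 · (-4) · 16 = -320.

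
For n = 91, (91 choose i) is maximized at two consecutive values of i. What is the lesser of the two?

45

For odd n = 91, C(91,i) peaks at i = (n−1)/2 and (n+1)/2; the lesser is 45.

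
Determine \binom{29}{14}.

77558760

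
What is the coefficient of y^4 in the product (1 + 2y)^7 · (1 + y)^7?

4809

Coefficient of y^4 = Σ_{j} C(7,j)·2^j·C(7,4-j)·1^(4-j) for j from 0 to 4.
= 35 + 490 + 1764 + 1960 + 560 = 4809.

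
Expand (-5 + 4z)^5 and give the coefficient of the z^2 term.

-20000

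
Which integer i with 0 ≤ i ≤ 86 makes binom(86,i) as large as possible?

C(86,i) is maximized at i = 86/2 = 43.

43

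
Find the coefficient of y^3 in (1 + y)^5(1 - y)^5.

0

Coefficient of y^3 = Σ_{j} C(5,j)·1^j·C(5,3-j)·(-1)^(3-j) for j from 0 to 3.
= (-10) + 50 + (-50) + 10 = 0.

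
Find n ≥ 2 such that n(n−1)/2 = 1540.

56

n(n−1)/2 = 1540 ⇒ n(n−1) = 3080. Since 56·55 = 3080, n = 56.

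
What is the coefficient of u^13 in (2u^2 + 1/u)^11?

42240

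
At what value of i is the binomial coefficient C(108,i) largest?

54

C(108,i) is maximized at i = 108/2 = 54.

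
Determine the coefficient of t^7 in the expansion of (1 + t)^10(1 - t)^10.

0

Coefficient of t^7 = Σ_{j} C(10,j)·1^j·C(10,7-j)·(-1)^(7-j) for j from 0 to 7.
= (-120) + 2100 + (-11340) + 25200 + (-25200) + 11340 + (-2100) + 120 = 0.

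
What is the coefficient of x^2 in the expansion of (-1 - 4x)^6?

240

The general term is C(6,j)·(-1)^j·(-4x)^(6-j); the x^2 term has j = 4.
C(6,4) = 15.
Coefficient = C(6,4) · (-4)^2 = 15 · 16 = 240.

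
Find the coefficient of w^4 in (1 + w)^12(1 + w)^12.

10626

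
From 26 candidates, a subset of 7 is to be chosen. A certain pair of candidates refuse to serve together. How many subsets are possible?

All 7-subsets: C(26,7) = 657800. Those containing both fixed elements: C(24,5) = 42504.
657800 − 42504 = 615296.

615296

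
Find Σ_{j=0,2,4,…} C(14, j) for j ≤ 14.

Even-j terms of row 14 sum to 2^13 = 8192.

8192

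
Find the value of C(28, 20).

3108105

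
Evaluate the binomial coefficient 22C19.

1540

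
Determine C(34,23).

286097760

C(34,23) = C(34,11) by symmetry.
C(34,11) = (34·33·32·31·30·29·28·27·26·25·24) / 11! = 11420107066368000 / 39916800 = 286097760.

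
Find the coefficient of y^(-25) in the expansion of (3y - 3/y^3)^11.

-9743085

General term: C(11,j)·(3y)^j·(-3/y^3)^(11-j), with y-exponent 1j − 3(11−j) = 4j − 33.
Set 4j − 33 = -25: j = 2.
C(11,2) = 55; 3^2 = 9; (-3)^9 = -19683.
Coefficient = 55 · 9 · (-19683) = -9743085.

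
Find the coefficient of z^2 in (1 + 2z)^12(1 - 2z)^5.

Coefficient of z^2 = Σ_{j} C(12,j)·2^j·C(5,2-j)·(-2)^(2-j) for j from 0 to 2.
= 40 + (-240) + 264 = 64.

64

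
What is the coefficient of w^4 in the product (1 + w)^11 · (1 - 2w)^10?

Coefficient of w^4 = Σ_{j} C(11,j)·1^j·C(10,4-j)·(-2)^(4-j) for j from 0 to 4.
= 3360 + (-10560) + 9900 + (-3300) + 330 = -270.

-270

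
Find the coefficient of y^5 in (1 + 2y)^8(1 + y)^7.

Coefficient of y^5 = Σ_{j} C(8,j)·2^j·C(7,5-j)·1^(5-j) for j from 0 to 5.
= 21 + 560 + 3920 + 9408 + 7840 + 1792 = 23541.

23541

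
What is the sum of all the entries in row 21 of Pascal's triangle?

The entries of row 21 sum to 2^21 = 2097152.

2097152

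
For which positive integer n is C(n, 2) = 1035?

46

n(n−1)/2 = 1035 ⇒ n(n−1) = 2070. Since 46·45 = 2070, n = 46.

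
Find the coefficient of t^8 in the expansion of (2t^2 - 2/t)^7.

2688

General term: C(7,j)·(2t^2)^j·(-2/t)^(7-j), with t-exponent 2j − 1(7−j) = 3j − 7.
Set 3j − 7 = 8: j = 5.
C(7,5) = 21; 2^5 = 32; (-2)^2 = 4.
Coefficient = 21 · 32 · 4 = 2688.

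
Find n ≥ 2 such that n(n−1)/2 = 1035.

46

n(n−1)/2 = 1035 ⇒ n(n−1) = 2070. Since 46·45 = 2070, n = 46.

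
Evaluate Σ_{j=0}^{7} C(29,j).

1 + 29 + 406 + 3654 + 23751 + 118755 + 475020 + 1560780 = 2182396.

2182396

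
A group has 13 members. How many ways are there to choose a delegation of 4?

This is C(13,4) = 715.

715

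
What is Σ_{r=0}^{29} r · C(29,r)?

7784628224

Differentiating (1+x)^29 and setting x=1: Σ r·C(29,r) = 29·2^28 = 7784628224.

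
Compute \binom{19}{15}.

3876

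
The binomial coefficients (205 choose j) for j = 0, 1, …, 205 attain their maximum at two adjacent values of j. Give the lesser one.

102

For odd n = 205, C(205,j) peaks at j = (n−1)/2 and (n+1)/2; the lesser is 102.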